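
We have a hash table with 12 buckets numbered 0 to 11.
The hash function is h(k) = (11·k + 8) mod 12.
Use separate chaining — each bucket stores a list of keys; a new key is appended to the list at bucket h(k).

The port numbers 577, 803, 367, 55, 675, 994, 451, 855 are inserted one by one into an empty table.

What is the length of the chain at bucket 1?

577 → bucket 7
803 → bucket 9
367 → bucket 1
55 → bucket 1 (collision)
675 → bucket 5
994 → bucket 10
451 → bucket 1 (collision)
855 → bucket 5 (collision)
Final buckets:
0: -
1: 367 -> 55 -> 451
2: -
3: -
4: -
5: 675 -> 855
6: -
7: 577
8: -
9: 803
10: 994
11: -

3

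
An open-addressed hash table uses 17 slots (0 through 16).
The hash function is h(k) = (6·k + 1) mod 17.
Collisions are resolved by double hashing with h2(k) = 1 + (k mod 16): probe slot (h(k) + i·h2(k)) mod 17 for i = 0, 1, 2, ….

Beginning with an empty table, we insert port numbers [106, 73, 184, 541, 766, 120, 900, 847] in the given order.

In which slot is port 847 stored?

15

Insert 106: h=8, slot 8 empty => index 8.
Insert 73: h=14, slot 14 empty => index 14.
Insert 184: h=0, slot 0 empty => index 0.
Insert 541: h=0, h2=14, slots 0,14 occupied => index 11.
Insert 766: h=7, slot 7 empty => index 7.
Insert 120: h=7, h2=9, slot 7 occupied => index 16.
Insert 900: h=12, slot 12 empty => index 12.
Insert 847: h=0, h2=16, slots 0,16 occupied => index 15.
Table: [184, —, —, —, —, —, —, 766, 106, —, —, 541, 900, —, 73, 847, 120]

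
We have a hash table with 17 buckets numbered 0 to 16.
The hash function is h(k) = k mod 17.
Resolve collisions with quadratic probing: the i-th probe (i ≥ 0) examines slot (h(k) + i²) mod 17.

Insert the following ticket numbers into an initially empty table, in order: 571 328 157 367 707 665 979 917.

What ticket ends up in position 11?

367

571: h=10 → slot 10
328: h=5 → slot 5
157: h=4 → slot 4
367: h=10, probe 10,11 → slot 11
707: h=10, probe 10,11,14 → slot 14
665: h=2 → slot 2
979: h=10, probe 10,11,14,2,9 → slot 9
917: h=16 → slot 16
Table: [-, -, 665, -, 157, 328, -, -, -, 979, 571, 367, -, -, 707, -, 917]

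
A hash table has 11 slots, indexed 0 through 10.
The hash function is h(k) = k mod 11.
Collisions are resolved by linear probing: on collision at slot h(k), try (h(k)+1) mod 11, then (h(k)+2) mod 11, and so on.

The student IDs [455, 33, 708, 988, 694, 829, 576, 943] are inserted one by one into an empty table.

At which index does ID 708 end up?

455 hashes to 4; slot 4 is free → place at 4.
33 hashes to 0; slot 0 is free → place at 0.
708 hashes to 4; 4 taken → place at 5.
988 hashes to 9; slot 9 is free → place at 9.
694 hashes to 1; slot 1 is free → place at 1.
829 hashes to 4; 4,5 taken → place at 6.
576 hashes to 4; 4,5,6 taken → place at 7.
943 hashes to 8; slot 8 is free → place at 8.
Table: [33, 694, —, —, 455, 708, 829, 576, 943, 988, —]

5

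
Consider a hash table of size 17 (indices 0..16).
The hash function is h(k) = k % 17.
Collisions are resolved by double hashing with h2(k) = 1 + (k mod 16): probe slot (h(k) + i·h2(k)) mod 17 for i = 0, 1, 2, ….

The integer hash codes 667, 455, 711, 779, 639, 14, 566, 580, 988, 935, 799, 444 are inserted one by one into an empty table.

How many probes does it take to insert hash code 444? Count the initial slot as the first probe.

Insert 667: h=4, slot 4 empty => index 4.
Insert 455: h=13, slot 13 empty => index 13.
Insert 711: h=14, slot 14 empty => index 14.
Insert 779: h=14, h2=12, slot 14 occupied => index 9.
Insert 639: h=10, slot 10 empty => index 10.
Insert 14: h=14, h2=15, slot 14 occupied => index 12.
Insert 566: h=5, slot 5 empty => index 5.
Insert 580: h=2, slot 2 empty => index 2.
Insert 988: h=2, h2=13, slot 2 occupied => index 15.
Insert 935: h=0, slot 0 empty => index 0.
Insert 799: h=0, h2=16, slot 0 occupied => index 16.
Insert 444: h=2, h2=13, slots 2,15 occupied => index 11.
Table: [935, -, 580, -, 667, 566, -, -, -, 779, 639, 444, 14, 455, 711, 988, 799]

3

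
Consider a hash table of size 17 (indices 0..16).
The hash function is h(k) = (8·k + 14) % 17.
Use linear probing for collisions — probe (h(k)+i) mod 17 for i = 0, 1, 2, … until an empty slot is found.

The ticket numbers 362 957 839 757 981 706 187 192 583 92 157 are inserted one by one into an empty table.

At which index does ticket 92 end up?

7

362: h=3 → slot 3
957: h=3, probe 3,4 → slot 4
839: h=11 → slot 11
757: h=1 → slot 1
981: h=8 → slot 8
706: h=1, probe 1,2 → slot 2
187: h=14 → slot 14
192: h=3, probe 3,4,5 → slot 5
583: h=3, probe 3,4,5,6 → slot 6
92: h=2, probe 2,3,4,5,6,7 → slot 7
157: h=12 → slot 12
Table: [., 757, 706, 362, 957, 192, 583, 92, 981, ., ., 839, 157, ., 187, ., .]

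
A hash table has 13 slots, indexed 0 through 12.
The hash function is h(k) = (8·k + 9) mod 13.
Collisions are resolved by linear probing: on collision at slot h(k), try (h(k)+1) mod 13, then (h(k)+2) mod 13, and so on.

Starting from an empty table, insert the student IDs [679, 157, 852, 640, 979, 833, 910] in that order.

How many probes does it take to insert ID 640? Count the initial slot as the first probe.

Insert 679: h=7, slot 7 empty -> index 7.
Insert 157: h=4, slot 4 empty -> index 4.
Insert 852: h=0, slot 0 empty -> index 0.
Insert 640: h=7, slot 7 occupied -> index 8.
Insert 979: h=2, slot 2 empty -> index 2.
Insert 833: h=4, slot 4 occupied -> index 5.
Insert 910: h=9, slot 9 empty -> index 9.
Table: [852, -, 979, -, 157, 833, -, 679, 640, 910, -, -, -]

2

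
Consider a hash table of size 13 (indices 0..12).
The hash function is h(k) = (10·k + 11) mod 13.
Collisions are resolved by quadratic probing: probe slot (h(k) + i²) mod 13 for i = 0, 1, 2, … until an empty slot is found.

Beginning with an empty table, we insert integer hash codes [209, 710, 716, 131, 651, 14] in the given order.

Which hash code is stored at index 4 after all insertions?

209 hashes to 8; slot 8 is free => place at 8.
710 hashes to 0; slot 0 is free => place at 0.
716 hashes to 8; 8 taken => place at 9.
131 hashes to 8; 8,9 taken => place at 12.
651 hashes to 8; 8,9,12 taken => place at 4.
14 hashes to 8; 8,9,12,4 taken => place at 11.
Table: [710, ., ., ., 651, ., ., ., 209, 716, ., 14, 131]

651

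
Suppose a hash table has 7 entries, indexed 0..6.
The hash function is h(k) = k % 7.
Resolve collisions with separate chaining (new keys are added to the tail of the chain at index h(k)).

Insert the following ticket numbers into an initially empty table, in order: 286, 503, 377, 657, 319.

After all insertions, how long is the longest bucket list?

286 -> bucket 6
503 -> bucket 6 (collision)
377 -> bucket 6 (collision)
657 -> bucket 6 (collision)
319 -> bucket 4
Final buckets:
0: —
1: —
2: —
3: —
4: 319
5: —
6: 286 -> 503 -> 377 -> 657

4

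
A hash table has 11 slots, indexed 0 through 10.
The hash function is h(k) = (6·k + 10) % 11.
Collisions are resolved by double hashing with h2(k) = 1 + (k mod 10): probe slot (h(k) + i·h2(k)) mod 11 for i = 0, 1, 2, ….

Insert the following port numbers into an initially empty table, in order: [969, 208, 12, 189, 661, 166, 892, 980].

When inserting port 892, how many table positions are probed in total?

4

Insert 969: h=5, slot 5 empty => index 5.
Insert 208: h=4, slot 4 empty => index 4.
Insert 12: h=5, h2=3, slot 5 occupied => index 8.
Insert 189: h=0, slot 0 empty => index 0.
Insert 661: h=5, h2=2, slot 5 occupied => index 7.
Insert 166: h=5, h2=7, slot 5 occupied => index 1.
Insert 892: h=5, h2=3, slots 5,8,0 occupied => index 3.
Insert 980: h=5, h2=1, slot 5 occupied => index 6.
Table: [189, 166, _, 892, 208, 969, 980, 661, 12, _, _]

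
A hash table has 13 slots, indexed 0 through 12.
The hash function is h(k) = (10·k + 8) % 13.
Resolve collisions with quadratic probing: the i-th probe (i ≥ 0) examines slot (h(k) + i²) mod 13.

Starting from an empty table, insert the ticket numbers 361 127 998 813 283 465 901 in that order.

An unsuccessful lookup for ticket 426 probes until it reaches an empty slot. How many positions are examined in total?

7

Insert 361: h=4, slot 4 empty => index 4.
Insert 127: h=4, slot 4 occupied => index 5.
Insert 998: h=4, slots 4,5 occupied => index 8.
Insert 813: h=0, slot 0 empty => index 0.
Insert 283: h=4, slots 4,5,8,0 occupied => index 7.
Insert 465: h=4, slots 4,5,8,0,7 occupied => index 3.
Insert 901: h=9, slot 9 empty => index 9.
Table: [813, ., ., 465, 361, 127, ., 283, 998, 901, ., ., .]
Lookup 426: h=4, probe 4,5,8,0,7,3,1 → slot 1 empty, not found.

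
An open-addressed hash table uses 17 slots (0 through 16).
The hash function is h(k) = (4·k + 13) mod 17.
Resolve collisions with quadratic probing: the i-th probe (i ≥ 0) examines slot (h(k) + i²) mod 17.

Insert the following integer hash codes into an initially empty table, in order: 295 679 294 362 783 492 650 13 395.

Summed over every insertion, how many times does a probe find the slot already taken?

4

295: h=3 => slot 3
679: h=9 => slot 9
294: h=16 => slot 16
362: h=16, probe 16,0 => slot 0
783: h=0, probe 0,1 => slot 1
492: h=9, probe 9,10 => slot 10
650: h=12 => slot 12
13: h=14 => slot 14
395: h=12, probe 12,13 => slot 13
Table: [362, 783, ., 295, ., ., ., ., ., 679, 492, ., 650, 395, 13, ., 294]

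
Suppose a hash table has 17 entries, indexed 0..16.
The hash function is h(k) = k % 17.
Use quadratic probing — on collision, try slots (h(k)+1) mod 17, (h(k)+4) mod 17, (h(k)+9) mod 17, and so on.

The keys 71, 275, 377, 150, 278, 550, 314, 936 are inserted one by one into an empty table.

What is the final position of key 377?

7

Insert 71: h=3, slot 3 empty => index 3.
Insert 275: h=3, slot 3 occupied => index 4.
Insert 377: h=3, slots 3,4 occupied => index 7.
Insert 150: h=14, slot 14 empty => index 14.
Insert 278: h=6, slot 6 empty => index 6.
Insert 550: h=6, slots 6,7 occupied => index 10.
Insert 314: h=8, slot 8 empty => index 8.
Insert 936: h=1, slot 1 empty => index 1.
Table: [—, 936, —, 71, 275, —, 278, 377, 314, —, 550, —, —, —, 150, —, —]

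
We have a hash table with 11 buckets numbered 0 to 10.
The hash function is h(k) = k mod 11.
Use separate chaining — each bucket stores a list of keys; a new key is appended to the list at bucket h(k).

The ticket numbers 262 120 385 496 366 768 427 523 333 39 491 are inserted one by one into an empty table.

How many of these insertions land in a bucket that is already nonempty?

4

Insert 262: h=9, bucket 9 empty → new chain.
Insert 120: h=10, bucket 10 empty → new chain.
Insert 385: h=0, bucket 0 empty → new chain.
Insert 496: h=1, bucket 1 empty → new chain.
Insert 366: h=3, bucket 3 empty → new chain.
Insert 768: h=9, bucket 9 nonempty → append to chain.
Insert 427: h=9, bucket 9 nonempty → append to chain.
Insert 523: h=6, bucket 6 empty → new chain.
Insert 333: h=3, bucket 3 nonempty → append to chain.
Insert 39: h=6, bucket 6 nonempty → append to chain.
Insert 491: h=7, bucket 7 empty → new chain.
Final buckets:
0: 385
1: 496
2: —
3: 366 -> 333
4: —
5: —
6: 523 -> 39
7: 491
8: —
9: 262 -> 768 -> 427
10: 120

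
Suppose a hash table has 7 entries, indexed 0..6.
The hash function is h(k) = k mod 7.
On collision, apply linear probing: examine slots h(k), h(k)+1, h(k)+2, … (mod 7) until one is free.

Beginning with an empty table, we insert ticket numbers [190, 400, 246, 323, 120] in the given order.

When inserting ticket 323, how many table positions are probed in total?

4

190 hashes to 1; slot 1 is free -> place at 1.
400 hashes to 1; 1 taken -> place at 2.
246 hashes to 1; 1,2 taken -> place at 3.
323 hashes to 1; 1,2,3 taken -> place at 4.
120 hashes to 1; 1,2,3,4 taken -> place at 5.
Table: [_, 190, 400, 246, 323, 120, _]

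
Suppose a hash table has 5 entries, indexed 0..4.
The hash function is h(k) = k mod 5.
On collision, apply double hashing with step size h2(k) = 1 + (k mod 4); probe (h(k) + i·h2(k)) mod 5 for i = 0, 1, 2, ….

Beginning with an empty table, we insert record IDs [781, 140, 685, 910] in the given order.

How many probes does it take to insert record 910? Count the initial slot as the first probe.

781 hashes to 1; slot 1 is free -> place at 1.
140 hashes to 0; slot 0 is free -> place at 0.
685 hashes to 0, h2=2; 0 taken -> place at 2.
910 hashes to 0, h2=3; 0 taken -> place at 3.
Table: [140, 781, 685, 910, _]

2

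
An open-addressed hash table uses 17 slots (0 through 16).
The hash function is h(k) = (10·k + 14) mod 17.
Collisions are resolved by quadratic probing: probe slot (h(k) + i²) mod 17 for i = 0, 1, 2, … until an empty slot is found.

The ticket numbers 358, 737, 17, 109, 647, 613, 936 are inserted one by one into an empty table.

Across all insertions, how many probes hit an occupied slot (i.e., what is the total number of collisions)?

358 hashes to 7; slot 7 is free => place at 7.
737 hashes to 6; slot 6 is free => place at 6.
17 hashes to 14; slot 14 is free => place at 14.
109 hashes to 16; slot 16 is free => place at 16.
647 hashes to 7; 7 taken => place at 8.
613 hashes to 7; 7,8 taken => place at 11.
936 hashes to 7; 7,8,11,16,6 taken => place at 15.
Table: [—, —, —, —, —, —, 737, 358, 647, —, —, 613, —, —, 17, 936, 109]

8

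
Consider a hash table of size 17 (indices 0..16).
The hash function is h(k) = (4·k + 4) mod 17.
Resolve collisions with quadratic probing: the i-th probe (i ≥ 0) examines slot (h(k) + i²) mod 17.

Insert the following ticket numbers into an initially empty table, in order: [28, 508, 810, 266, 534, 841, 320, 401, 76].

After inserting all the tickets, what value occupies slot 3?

76

28: h=14 → slot 14
508: h=13 → slot 13
810: h=14, probe 14,15 → slot 15
266: h=14, probe 14,15,1 → slot 1
534: h=15, probe 15,16 → slot 16
841: h=2 → slot 2
320: h=9 → slot 9
401: h=10 → slot 10
76: h=2, probe 2,3 → slot 3
Table: [., 266, 841, 76, ., ., ., ., ., 320, 401, ., ., 508, 28, 810, 534]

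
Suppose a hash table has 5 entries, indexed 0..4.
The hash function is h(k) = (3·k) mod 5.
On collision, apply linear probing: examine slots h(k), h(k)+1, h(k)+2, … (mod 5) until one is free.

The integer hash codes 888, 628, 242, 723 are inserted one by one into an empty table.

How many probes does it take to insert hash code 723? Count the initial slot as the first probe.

4

888: h=4 => slot 4
628: h=4, probe 4,0 => slot 0
242: h=1 => slot 1
723: h=4, probe 4,0,1,2 => slot 2
Table: [628, 242, 723, _, 888]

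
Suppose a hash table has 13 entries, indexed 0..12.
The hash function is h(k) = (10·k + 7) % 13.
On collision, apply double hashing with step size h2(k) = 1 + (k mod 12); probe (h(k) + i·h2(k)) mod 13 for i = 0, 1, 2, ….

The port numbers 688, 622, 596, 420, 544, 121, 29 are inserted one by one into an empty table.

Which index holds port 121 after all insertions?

688 hashes to 10; slot 10 is free → place at 10.
622 hashes to 0; slot 0 is free → place at 0.
596 hashes to 0, h2=9; 0 taken → place at 9.
420 hashes to 8; slot 8 is free → place at 8.
544 hashes to 0, h2=5; 0 taken → place at 5.
121 hashes to 8, h2=2; 8,10 taken → place at 12.
29 hashes to 11; slot 11 is free → place at 11.
Table: [622, _, _, _, _, 544, _, _, 420, 596, 688, 29, 121]

12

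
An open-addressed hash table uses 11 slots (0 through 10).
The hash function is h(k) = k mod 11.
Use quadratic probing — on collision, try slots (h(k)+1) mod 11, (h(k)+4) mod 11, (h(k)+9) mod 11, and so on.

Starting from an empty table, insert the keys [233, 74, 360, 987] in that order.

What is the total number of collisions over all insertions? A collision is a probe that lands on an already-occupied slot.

3

233: h=2 => slot 2
74: h=8 => slot 8
360: h=8, probe 8,9 => slot 9
987: h=8, probe 8,9,1 => slot 1
Table: [—, 987, 233, —, —, —, —, —, 74, 360, —]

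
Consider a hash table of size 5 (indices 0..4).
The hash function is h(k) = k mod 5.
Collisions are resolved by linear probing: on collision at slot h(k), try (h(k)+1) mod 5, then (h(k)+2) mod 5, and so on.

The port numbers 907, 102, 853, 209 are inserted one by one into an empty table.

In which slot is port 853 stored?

4

907: h=2 => slot 2
102: h=2, probe 2,3 => slot 3
853: h=3, probe 3,4 => slot 4
209: h=4, probe 4,0 => slot 0
Table: [209, —, 907, 102, 853]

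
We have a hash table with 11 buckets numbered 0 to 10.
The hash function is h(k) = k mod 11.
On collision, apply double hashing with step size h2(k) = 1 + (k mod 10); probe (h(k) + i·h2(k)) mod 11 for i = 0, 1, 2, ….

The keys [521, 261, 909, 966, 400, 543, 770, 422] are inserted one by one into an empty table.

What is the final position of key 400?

521: h=4 → slot 4
261: h=8 → slot 8
909: h=7 → slot 7
966: h=9 → slot 9
400: h=4, h2=1, probe 4,5 → slot 5
543: h=4, h2=4, probe 4,8,1 → slot 1
770: h=0 → slot 0
422: h=4, h2=3, probe 4,7,10 → slot 10
Table: [770, 543, ., ., 521, 400, ., 909, 261, 966, 422]

5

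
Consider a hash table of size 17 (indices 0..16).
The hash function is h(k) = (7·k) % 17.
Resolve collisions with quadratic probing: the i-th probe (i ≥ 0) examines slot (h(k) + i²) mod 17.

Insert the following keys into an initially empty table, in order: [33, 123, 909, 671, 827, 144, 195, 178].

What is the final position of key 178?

33: h=10 → slot 10
123: h=11 → slot 11
909: h=5 → slot 5
671: h=5, probe 5,6 → slot 6
827: h=9 → slot 9
144: h=5, probe 5,6,9,14 → slot 14
195: h=5, probe 5,6,9,14,4 → slot 4
178: h=5, probe 5,6,9,14,4,13 → slot 13
Table: [., ., ., ., 195, 909, 671, ., ., 827, 33, 123, ., 178, 144, ., .]

13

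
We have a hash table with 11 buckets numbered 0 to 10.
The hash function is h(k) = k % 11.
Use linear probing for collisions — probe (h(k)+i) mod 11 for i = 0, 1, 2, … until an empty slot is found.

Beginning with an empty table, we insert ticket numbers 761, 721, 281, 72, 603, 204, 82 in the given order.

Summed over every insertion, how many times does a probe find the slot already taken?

7

Insert 761: h=2, slot 2 empty -> index 2.
Insert 721: h=6, slot 6 empty -> index 6.
Insert 281: h=6, slot 6 occupied -> index 7.
Insert 72: h=6, slots 6,7 occupied -> index 8.
Insert 603: h=9, slot 9 empty -> index 9.
Insert 204: h=6, slots 6,7,8,9 occupied -> index 10.
Insert 82: h=5, slot 5 empty -> index 5.
Table: [∅, ∅, 761, ∅, ∅, 82, 721, 281, 72, 603, 204]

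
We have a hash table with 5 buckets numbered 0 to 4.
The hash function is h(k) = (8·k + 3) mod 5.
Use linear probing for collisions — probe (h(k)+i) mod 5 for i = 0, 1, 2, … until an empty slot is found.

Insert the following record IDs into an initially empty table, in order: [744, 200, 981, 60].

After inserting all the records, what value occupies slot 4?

744 hashes to 0; slot 0 is free → place at 0.
200 hashes to 3; slot 3 is free → place at 3.
981 hashes to 1; slot 1 is free → place at 1.
60 hashes to 3; 3 taken → place at 4.
Table: [744, 981, _, 200, 60]

60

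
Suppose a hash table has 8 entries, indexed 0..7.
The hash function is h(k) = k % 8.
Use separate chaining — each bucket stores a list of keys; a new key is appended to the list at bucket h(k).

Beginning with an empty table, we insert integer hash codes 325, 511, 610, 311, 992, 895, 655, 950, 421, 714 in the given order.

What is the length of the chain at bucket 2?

Insert 325: h=5, bucket 5 empty → new chain.
Insert 511: h=7, bucket 7 empty → new chain.
Insert 610: h=2, bucket 2 empty → new chain.
Insert 311: h=7, bucket 7 nonempty → append to chain.
Insert 992: h=0, bucket 0 empty → new chain.
Insert 895: h=7, bucket 7 nonempty → append to chain.
Insert 655: h=7, bucket 7 nonempty → append to chain.
Insert 950: h=6, bucket 6 empty → new chain.
Insert 421: h=5, bucket 5 nonempty → append to chain.
Insert 714: h=2, bucket 2 nonempty → append to chain.
Final buckets:
0: 992
1: ∅
2: 610 -> 714
3: ∅
4: ∅
5: 325 -> 421
6: 950
7: 511 -> 311 -> 895 -> 655

2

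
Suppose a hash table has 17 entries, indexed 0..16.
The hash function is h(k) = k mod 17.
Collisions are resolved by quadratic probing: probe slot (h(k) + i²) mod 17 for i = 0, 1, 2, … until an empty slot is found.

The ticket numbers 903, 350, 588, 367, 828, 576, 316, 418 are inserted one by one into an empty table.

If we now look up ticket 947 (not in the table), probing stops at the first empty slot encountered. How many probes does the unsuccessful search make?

2

903: h=2 → slot 2
350: h=10 → slot 10
588: h=10, probe 10,11 → slot 11
367: h=10, probe 10,11,14 → slot 14
828: h=12 → slot 12
576: h=15 → slot 15
316: h=10, probe 10,11,14,2,9 → slot 9
418: h=10, probe 10,11,14,2,9,1 → slot 1
Table: [_, 418, 903, _, _, _, _, _, _, 316, 350, 588, 828, _, 367, 576, _]
Lookup 947: h=12, probe 12,13 → slot 13 empty, not found.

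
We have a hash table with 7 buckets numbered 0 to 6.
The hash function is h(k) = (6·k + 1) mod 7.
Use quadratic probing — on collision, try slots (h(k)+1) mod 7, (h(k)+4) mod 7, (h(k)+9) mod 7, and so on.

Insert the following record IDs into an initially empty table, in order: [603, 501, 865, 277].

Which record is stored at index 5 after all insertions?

865

Insert 603: h=0, slot 0 empty -> index 0.
Insert 501: h=4, slot 4 empty -> index 4.
Insert 865: h=4, slot 4 occupied -> index 5.
Insert 277: h=4, slots 4,5 occupied -> index 1.
Table: [603, 277, _, _, 501, 865, _]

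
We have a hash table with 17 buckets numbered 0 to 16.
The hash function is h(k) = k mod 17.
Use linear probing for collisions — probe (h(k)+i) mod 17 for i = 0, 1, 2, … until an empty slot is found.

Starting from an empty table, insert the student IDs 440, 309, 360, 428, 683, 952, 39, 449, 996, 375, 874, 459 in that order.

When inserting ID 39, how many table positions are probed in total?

3

440: h=15 -> slot 15
309: h=3 -> slot 3
360: h=3, probe 3,4 -> slot 4
428: h=3, probe 3,4,5 -> slot 5
683: h=3, probe 3,4,5,6 -> slot 6
952: h=0 -> slot 0
39: h=5, probe 5,6,7 -> slot 7
449: h=7, probe 7,8 -> slot 8
996: h=10 -> slot 10
375: h=1 -> slot 1
874: h=7, probe 7,8,9 -> slot 9
459: h=0, probe 0,1,2 -> slot 2
Table: [952, 375, 459, 309, 360, 428, 683, 39, 449, 874, 996, _, _, _, _, 440, _]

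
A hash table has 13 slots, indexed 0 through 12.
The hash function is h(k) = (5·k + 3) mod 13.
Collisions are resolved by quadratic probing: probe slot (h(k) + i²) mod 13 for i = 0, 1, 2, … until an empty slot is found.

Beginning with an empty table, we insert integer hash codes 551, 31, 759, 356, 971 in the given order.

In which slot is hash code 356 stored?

551 hashes to 2; slot 2 is free → place at 2.
31 hashes to 2; 2 taken → place at 3.
759 hashes to 2; 2,3 taken → place at 6.
356 hashes to 2; 2,3,6 taken → place at 11.
971 hashes to 9; slot 9 is free → place at 9.
Table: [—, —, 551, 31, —, —, 759, —, —, 971, —, 356, —]

11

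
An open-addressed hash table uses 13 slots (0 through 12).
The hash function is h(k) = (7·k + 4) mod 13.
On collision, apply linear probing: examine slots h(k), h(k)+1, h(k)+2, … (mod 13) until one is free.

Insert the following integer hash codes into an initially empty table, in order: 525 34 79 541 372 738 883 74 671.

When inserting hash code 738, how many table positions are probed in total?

525: h=0 → slot 0
34: h=8 → slot 8
79: h=11 → slot 11
541: h=8, probe 8,9 → slot 9
372: h=8, probe 8,9,10 → slot 10
738: h=9, probe 9,10,11,12 → slot 12
883: h=10, probe 10,11,12,0,1 → slot 1
74: h=2 → slot 2
671: h=8, probe 8,9,10,11,12,0,1,2,3 → slot 3
Table: [525, 883, 74, 671, _, _, _, _, 34, 541, 372, 79, 738]

4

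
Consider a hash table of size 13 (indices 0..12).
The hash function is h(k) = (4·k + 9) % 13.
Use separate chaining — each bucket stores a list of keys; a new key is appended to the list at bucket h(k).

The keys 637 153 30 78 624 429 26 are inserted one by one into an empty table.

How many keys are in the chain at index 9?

Insert 637: h=9, bucket 9 empty → new chain.
Insert 153: h=10, bucket 10 empty → new chain.
Insert 30: h=12, bucket 12 empty → new chain.
Insert 78: h=9, bucket 9 nonempty → append to chain.
Insert 624: h=9, bucket 9 nonempty → append to chain.
Insert 429: h=9, bucket 9 nonempty → append to chain.
Insert 26: h=9, bucket 9 nonempty → append to chain.
Final buckets:
0: _
1: _
2: _
3: _
4: _
5: _
6: _
7: _
8: _
9: 637 -> 78 -> 624 -> 429 -> 26
10: 153
11: _
12: 30

5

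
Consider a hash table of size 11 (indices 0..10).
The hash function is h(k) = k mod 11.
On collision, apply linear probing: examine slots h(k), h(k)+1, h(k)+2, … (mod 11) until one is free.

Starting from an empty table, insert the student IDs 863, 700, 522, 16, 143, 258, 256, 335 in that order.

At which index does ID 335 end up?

10

Insert 863: h=5, slot 5 empty => index 5.
Insert 700: h=7, slot 7 empty => index 7.
Insert 522: h=5, slot 5 occupied => index 6.
Insert 16: h=5, slots 5,6,7 occupied => index 8.
Insert 143: h=0, slot 0 empty => index 0.
Insert 258: h=5, slots 5,6,7,8 occupied => index 9.
Insert 256: h=3, slot 3 empty => index 3.
Insert 335: h=5, slots 5,6,7,8,9 occupied => index 10.
Table: [143, -, -, 256, -, 863, 522, 700, 16, 258, 335]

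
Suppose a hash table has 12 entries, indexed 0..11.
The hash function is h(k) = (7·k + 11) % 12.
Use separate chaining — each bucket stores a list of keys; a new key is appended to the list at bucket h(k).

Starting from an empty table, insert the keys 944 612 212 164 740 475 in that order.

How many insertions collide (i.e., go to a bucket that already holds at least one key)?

944 -> bucket 7
612 -> bucket 11
212 -> bucket 7 (collision)
164 -> bucket 7 (collision)
740 -> bucket 7 (collision)
475 -> bucket 0
Final buckets:
0: 475
1: _
2: _
3: _
4: _
5: _
6: _
7: 944 -> 212 -> 164 -> 740
8: _
9: _
10: _
11: 612

3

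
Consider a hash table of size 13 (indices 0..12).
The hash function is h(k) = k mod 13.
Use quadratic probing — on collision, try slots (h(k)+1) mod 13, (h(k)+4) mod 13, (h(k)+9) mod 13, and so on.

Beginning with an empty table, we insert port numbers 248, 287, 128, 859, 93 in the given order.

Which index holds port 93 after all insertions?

3

248 hashes to 1; slot 1 is free → place at 1.
287 hashes to 1; 1 taken → place at 2.
128 hashes to 11; slot 11 is free → place at 11.
859 hashes to 1; 1,2 taken → place at 5.
93 hashes to 2; 2 taken → place at 3.
Table: [-, 248, 287, 93, -, 859, -, -, -, -, -, 128, -]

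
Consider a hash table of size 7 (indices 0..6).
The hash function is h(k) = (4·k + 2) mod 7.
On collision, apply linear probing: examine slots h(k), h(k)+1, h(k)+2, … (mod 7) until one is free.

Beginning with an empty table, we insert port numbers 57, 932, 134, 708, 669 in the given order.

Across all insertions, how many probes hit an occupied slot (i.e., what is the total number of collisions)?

6

Insert 57: h=6, slot 6 empty → index 6.
Insert 932: h=6, slot 6 occupied → index 0.
Insert 134: h=6, slots 6,0 occupied → index 1.
Insert 708: h=6, slots 6,0,1 occupied → index 2.
Insert 669: h=4, slot 4 empty → index 4.
Table: [932, 134, 708, -, 669, -, 57]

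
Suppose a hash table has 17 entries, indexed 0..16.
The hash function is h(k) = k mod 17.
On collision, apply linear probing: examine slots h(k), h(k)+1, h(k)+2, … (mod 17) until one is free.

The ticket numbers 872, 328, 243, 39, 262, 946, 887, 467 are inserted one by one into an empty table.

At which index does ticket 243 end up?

Insert 872: h=5, slot 5 empty -> index 5.
Insert 328: h=5, slot 5 occupied -> index 6.
Insert 243: h=5, slots 5,6 occupied -> index 7.
Insert 39: h=5, slots 5,6,7 occupied -> index 8.
Insert 262: h=7, slots 7,8 occupied -> index 9.
Insert 946: h=11, slot 11 empty -> index 11.
Insert 887: h=3, slot 3 empty -> index 3.
Insert 467: h=8, slots 8,9 occupied -> index 10.
Table: [∅, ∅, ∅, 887, ∅, 872, 328, 243, 39, 262, 467, 946, ∅, ∅, ∅, ∅, ∅]

7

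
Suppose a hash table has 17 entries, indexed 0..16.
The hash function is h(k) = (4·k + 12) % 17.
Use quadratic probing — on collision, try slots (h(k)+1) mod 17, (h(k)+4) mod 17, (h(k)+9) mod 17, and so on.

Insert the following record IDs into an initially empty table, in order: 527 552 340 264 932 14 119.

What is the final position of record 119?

527 hashes to 12; slot 12 is free -> place at 12.
552 hashes to 10; slot 10 is free -> place at 10.
340 hashes to 12; 12 taken -> place at 13.
264 hashes to 14; slot 14 is free -> place at 14.
932 hashes to 0; slot 0 is free -> place at 0.
14 hashes to 0; 0 taken -> place at 1.
119 hashes to 12; 12,13 taken -> place at 16.
Table: [932, 14, ., ., ., ., ., ., ., ., 552, ., 527, 340, 264, ., 119]

16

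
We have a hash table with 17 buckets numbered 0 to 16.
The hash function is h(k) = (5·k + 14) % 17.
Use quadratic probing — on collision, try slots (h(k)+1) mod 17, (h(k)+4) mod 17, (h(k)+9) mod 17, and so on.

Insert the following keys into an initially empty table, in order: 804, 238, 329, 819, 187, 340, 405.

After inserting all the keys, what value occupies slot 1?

Insert 804: h=5, slot 5 empty => index 5.
Insert 238: h=14, slot 14 empty => index 14.
Insert 329: h=10, slot 10 empty => index 10.
Insert 819: h=12, slot 12 empty => index 12.
Insert 187: h=14, slot 14 occupied => index 15.
Insert 340: h=14, slots 14,15 occupied => index 1.
Insert 405: h=16, slot 16 empty => index 16.
Table: [—, 340, —, —, —, 804, —, —, —, —, 329, —, 819, —, 238, 187, 405]

340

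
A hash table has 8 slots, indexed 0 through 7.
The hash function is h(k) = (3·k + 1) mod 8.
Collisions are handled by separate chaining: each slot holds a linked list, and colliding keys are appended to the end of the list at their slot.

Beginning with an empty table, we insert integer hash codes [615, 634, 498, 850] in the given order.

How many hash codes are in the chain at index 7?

615 -> bucket 6
634 -> bucket 7
498 -> bucket 7 (collision)
850 -> bucket 7 (collision)
Final buckets:
0: _
1: _
2: _
3: _
4: _
5: _
6: 615
7: 634 -> 498 -> 850

3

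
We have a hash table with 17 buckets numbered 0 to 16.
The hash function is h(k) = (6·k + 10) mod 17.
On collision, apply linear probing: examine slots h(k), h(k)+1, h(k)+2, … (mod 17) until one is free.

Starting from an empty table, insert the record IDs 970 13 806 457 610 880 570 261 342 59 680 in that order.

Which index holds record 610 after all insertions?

0

970 hashes to 16; slot 16 is free => place at 16.
13 hashes to 3; slot 3 is free => place at 3.
806 hashes to 1; slot 1 is free => place at 1.
457 hashes to 15; slot 15 is free => place at 15.
610 hashes to 15; 15,16 taken => place at 0.
880 hashes to 3; 3 taken => place at 4.
570 hashes to 13; slot 13 is free => place at 13.
261 hashes to 12; slot 12 is free => place at 12.
342 hashes to 5; slot 5 is free => place at 5.
59 hashes to 7; slot 7 is free => place at 7.
680 hashes to 10; slot 10 is free => place at 10.
Table: [610, 806, ., 13, 880, 342, ., 59, ., ., 680, ., 261, 570, ., 457, 970]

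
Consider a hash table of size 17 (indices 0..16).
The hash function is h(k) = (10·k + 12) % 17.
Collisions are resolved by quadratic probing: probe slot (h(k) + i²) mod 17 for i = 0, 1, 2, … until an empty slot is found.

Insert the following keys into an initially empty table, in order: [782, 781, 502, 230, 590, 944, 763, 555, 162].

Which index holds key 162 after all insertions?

782 hashes to 12; slot 12 is free -> place at 12.
781 hashes to 2; slot 2 is free -> place at 2.
502 hashes to 0; slot 0 is free -> place at 0.
230 hashes to 0; 0 taken -> place at 1.
590 hashes to 13; slot 13 is free -> place at 13.
944 hashes to 0; 0,1 taken -> place at 4.
763 hashes to 9; slot 9 is free -> place at 9.
555 hashes to 3; slot 3 is free -> place at 3.
162 hashes to 0; 0,1,4,9 taken -> place at 16.
Table: [502, 230, 781, 555, 944, —, —, —, —, 763, —, —, 782, 590, —, —, 162]

16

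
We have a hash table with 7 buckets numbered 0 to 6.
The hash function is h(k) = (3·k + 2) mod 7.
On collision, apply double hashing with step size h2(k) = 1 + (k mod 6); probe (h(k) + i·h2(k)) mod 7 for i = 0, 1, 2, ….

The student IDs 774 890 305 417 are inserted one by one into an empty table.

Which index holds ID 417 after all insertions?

Insert 774: h=0, slot 0 empty → index 0.
Insert 890: h=5, slot 5 empty → index 5.
Insert 305: h=0, h2=6, slot 0 occupied → index 6.
Insert 417: h=0, h2=4, slot 0 occupied → index 4.
Table: [774, _, _, _, 417, 890, 305]

4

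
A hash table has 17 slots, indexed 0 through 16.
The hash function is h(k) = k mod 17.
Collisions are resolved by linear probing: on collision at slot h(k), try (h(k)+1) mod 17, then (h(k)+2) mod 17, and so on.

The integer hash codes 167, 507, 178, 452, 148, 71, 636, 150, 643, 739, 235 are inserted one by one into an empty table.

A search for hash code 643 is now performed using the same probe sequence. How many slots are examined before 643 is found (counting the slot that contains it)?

167: h=14 → slot 14
507: h=14, probe 14,15 → slot 15
178: h=8 → slot 8
452: h=10 → slot 10
148: h=12 → slot 12
71: h=3 → slot 3
636: h=7 → slot 7
150: h=14, probe 14,15,16 → slot 16
643: h=14, probe 14,15,16,0 → slot 0
739: h=8, probe 8,9 → slot 9
235: h=14, probe 14,15,16,0,1 → slot 1
Table: [643, 235, —, 71, —, —, —, 636, 178, 739, 452, —, 148, —, 167, 507, 150]
Lookup 643: h=14, probe 14,15,16,0 → found at 0.

4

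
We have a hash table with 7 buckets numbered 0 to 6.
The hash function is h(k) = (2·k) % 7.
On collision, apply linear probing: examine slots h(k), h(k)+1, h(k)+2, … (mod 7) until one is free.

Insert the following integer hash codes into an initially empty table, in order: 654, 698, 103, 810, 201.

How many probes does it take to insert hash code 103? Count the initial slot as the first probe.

2

Insert 654: h=6, slot 6 empty => index 6.
Insert 698: h=3, slot 3 empty => index 3.
Insert 103: h=3, slot 3 occupied => index 4.
Insert 810: h=3, slots 3,4 occupied => index 5.
Insert 201: h=3, slots 3,4,5,6 occupied => index 0.
Table: [201, ∅, ∅, 698, 103, 810, 654]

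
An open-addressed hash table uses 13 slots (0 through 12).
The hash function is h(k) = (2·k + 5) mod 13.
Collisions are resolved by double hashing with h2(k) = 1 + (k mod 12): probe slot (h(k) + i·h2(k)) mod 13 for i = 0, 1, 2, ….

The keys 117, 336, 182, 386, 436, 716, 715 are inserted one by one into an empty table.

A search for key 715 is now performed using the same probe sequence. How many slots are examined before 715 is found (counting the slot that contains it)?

2

117: h=5 => slot 5
336: h=1 => slot 1
182: h=5, h2=3, probe 5,8 => slot 8
386: h=10 => slot 10
436: h=6 => slot 6
716: h=7 => slot 7
715: h=5, h2=8, probe 5,0 => slot 0
Table: [715, 336, ., ., ., 117, 436, 716, 182, ., 386, ., .]
Lookup 715: h=5, h2=8, probe 5,0 → found at 0.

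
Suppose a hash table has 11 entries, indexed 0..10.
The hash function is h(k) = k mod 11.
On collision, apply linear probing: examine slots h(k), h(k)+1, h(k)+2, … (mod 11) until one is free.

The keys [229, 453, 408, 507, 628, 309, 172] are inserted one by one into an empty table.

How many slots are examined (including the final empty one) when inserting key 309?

5

229: h=9 → slot 9
453: h=2 → slot 2
408: h=1 → slot 1
507: h=1, probe 1,2,3 → slot 3
628: h=1, probe 1,2,3,4 → slot 4
309: h=1, probe 1,2,3,4,5 → slot 5
172: h=7 → slot 7
Table: [—, 408, 453, 507, 628, 309, —, 172, —, 229, —]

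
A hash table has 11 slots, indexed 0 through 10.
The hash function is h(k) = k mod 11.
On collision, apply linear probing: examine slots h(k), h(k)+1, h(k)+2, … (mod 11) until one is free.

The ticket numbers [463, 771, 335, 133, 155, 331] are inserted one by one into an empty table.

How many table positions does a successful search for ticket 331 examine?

6

Insert 463: h=1, slot 1 empty => index 1.
Insert 771: h=1, slot 1 occupied => index 2.
Insert 335: h=5, slot 5 empty => index 5.
Insert 133: h=1, slots 1,2 occupied => index 3.
Insert 155: h=1, slots 1,2,3 occupied => index 4.
Insert 331: h=1, slots 1,2,3,4,5 occupied => index 6.
Table: [., 463, 771, 133, 155, 335, 331, ., ., ., .]
Lookup 331: h=1, probe 1,2,3,4,5,6 → found at 6.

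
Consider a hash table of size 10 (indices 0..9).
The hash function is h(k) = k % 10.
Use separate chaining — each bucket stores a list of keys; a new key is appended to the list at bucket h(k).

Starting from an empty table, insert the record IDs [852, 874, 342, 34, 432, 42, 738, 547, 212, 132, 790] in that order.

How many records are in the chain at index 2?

852 -> bucket 2
874 -> bucket 4
342 -> bucket 2 (collision)
34 -> bucket 4 (collision)
432 -> bucket 2 (collision)
42 -> bucket 2 (collision)
738 -> bucket 8
547 -> bucket 7
212 -> bucket 2 (collision)
132 -> bucket 2 (collision)
790 -> bucket 0
Final buckets:
0: 790
1: _
2: 852 -> 342 -> 432 -> 42 -> 212 -> 132
3: _
4: 874 -> 34
5: _
6: _
7: 547
8: 738
9: _

6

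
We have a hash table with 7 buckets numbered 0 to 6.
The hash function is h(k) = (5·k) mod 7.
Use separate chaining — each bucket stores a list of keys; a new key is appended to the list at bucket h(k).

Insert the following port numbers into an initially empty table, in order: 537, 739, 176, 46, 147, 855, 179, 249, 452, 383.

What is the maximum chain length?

5

Insert 537: h=4, bucket 4 empty → new chain.
Insert 739: h=6, bucket 6 empty → new chain.
Insert 176: h=5, bucket 5 empty → new chain.
Insert 46: h=6, bucket 6 nonempty → append to chain.
Insert 147: h=0, bucket 0 empty → new chain.
Insert 855: h=5, bucket 5 nonempty → append to chain.
Insert 179: h=6, bucket 6 nonempty → append to chain.
Insert 249: h=6, bucket 6 nonempty → append to chain.
Insert 452: h=6, bucket 6 nonempty → append to chain.
Insert 383: h=4, bucket 4 nonempty → append to chain.
Final buckets:
0: 147
1: _
2: _
3: _
4: 537 -> 383
5: 176 -> 855
6: 739 -> 46 -> 179 -> 249 -> 452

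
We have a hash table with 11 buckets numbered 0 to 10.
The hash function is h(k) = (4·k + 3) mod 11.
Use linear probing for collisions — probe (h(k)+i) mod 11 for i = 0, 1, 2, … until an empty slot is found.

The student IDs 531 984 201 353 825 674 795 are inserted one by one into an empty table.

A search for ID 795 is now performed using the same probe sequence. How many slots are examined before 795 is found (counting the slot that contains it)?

5

531: h=4 => slot 4
984: h=1 => slot 1
201: h=4, probe 4,5 => slot 5
353: h=7 => slot 7
825: h=3 => slot 3
674: h=4, probe 4,5,6 => slot 6
795: h=4, probe 4,5,6,7,8 => slot 8
Table: [—, 984, —, 825, 531, 201, 674, 353, 795, —, —]
Lookup 795: h=4, probe 4,5,6,7,8 → found at 8.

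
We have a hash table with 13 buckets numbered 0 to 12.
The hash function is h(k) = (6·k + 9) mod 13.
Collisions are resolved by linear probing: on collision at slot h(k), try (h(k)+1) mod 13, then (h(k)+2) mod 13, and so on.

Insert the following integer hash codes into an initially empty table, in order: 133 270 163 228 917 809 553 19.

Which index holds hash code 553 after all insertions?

5

133: h=1 => slot 1
270: h=4 => slot 4
163: h=12 => slot 12
228: h=12, probe 12,0 => slot 0
917: h=12, probe 12,0,1,2 => slot 2
809: h=1, probe 1,2,3 => slot 3
553: h=12, probe 12,0,1,2,3,4,5 => slot 5
19: h=6 => slot 6
Table: [228, 133, 917, 809, 270, 553, 19, _, _, _, _, _, 163]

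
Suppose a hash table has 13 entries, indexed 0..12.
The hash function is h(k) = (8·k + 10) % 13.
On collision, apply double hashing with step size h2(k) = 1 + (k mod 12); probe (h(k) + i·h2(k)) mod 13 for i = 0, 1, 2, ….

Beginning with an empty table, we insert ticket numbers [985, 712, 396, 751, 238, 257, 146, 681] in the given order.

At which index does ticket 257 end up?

5

985 hashes to 12; slot 12 is free => place at 12.
712 hashes to 12, h2=5; 12 taken => place at 4.
396 hashes to 6; slot 6 is free => place at 6.
751 hashes to 12, h2=8; 12 taken => place at 7.
238 hashes to 3; slot 3 is free => place at 3.
257 hashes to 12, h2=6; 12 taken => place at 5.
146 hashes to 8; slot 8 is free => place at 8.
681 hashes to 11; slot 11 is free => place at 11.
Table: [-, -, -, 238, 712, 257, 396, 751, 146, -, -, 681, 985]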